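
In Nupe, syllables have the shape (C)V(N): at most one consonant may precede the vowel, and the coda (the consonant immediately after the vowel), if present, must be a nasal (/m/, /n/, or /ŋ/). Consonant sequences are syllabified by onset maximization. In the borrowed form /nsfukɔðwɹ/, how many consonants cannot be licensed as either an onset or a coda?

The consonants /n/, /s/, /ð/, /w/, /ɹ/ cannot be parsed into a legal (C)V(N) syllable (only a nasal (/m/, /n/, or /ŋ/) is licensed in coda position; onsets are limited to one consonant).

5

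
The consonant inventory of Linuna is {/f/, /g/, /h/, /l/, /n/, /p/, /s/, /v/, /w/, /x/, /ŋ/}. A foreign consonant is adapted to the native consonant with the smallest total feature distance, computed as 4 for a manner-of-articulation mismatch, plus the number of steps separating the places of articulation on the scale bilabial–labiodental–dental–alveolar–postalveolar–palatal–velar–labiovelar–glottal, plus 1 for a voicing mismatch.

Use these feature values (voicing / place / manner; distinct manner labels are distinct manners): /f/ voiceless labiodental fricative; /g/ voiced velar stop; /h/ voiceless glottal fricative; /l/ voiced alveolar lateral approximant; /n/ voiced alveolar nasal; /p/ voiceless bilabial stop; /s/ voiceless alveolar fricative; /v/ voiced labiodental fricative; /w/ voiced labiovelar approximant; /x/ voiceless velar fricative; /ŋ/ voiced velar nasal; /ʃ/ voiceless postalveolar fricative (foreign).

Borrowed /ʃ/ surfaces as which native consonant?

s

/s/ is closest: same manner (fricative), place distance 1 (postalveolar→alveolar), same voicing; total 1. Next closest is /x/ at distance 2.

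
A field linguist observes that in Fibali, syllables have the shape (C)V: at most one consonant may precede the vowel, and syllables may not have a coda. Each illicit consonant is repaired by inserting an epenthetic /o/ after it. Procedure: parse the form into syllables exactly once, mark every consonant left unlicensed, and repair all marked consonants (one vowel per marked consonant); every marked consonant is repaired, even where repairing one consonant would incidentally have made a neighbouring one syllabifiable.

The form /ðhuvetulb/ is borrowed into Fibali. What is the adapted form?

The consonants /ð/, /l/, /b/ cannot be parsed into a legal (C)V syllable (no codas are permitted; onsets are limited to one consonant).
Inserting the epenthetic vowel yields /ð/ → /ðo/, /l/ → /lo/, /b/ → /bo/.

ðohuvetulobo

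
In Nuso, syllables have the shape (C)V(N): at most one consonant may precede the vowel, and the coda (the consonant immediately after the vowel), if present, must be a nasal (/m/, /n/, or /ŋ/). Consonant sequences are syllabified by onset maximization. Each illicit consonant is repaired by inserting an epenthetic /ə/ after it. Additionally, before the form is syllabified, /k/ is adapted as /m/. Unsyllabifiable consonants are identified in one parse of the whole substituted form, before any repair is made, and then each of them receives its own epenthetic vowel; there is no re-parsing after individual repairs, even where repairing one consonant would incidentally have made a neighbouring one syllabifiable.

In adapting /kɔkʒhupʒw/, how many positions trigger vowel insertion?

4

After substitution the input is /mɔmʒhupʒw/.
The unsyllabifiable consonants are /ʒ/, /p/, /ʒ/, /w/; each receives one epenthetic vowel.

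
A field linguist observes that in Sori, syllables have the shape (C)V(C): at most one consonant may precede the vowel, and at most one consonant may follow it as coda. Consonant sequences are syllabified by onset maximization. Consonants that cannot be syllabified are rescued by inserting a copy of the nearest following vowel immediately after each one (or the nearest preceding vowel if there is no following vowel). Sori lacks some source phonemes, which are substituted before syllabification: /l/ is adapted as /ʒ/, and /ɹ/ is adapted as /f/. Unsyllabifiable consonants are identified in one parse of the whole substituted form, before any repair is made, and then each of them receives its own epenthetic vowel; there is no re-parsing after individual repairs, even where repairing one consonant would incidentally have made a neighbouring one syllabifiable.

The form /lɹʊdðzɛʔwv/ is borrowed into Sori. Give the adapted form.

Substitution: /l/ → /ʒ/, /ɹ/ → /f/, giving /ʒfʊdðzɛʔwv/.
Under (C)V(C), the unsyllabifiable consonants are /ʒ/, /ð/, /w/, /v/ (at most one coda consonant is licensed; onsets are limited to one consonant).
Each unlicensed consonant becomes the onset of a new syllable: /ʒ/ → /ʒʊ/, /ð/ → /ðɛ/, /w/ → /wɛ/, /v/ → /vɛ/.

ʒʊfʊdðɛzɛʔwɛvɛ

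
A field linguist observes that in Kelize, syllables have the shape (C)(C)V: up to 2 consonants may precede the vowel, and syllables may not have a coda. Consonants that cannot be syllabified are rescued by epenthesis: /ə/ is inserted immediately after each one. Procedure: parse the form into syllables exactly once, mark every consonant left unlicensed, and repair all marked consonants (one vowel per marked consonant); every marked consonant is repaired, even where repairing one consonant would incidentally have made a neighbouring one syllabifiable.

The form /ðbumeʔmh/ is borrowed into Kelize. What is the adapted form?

Under (C)(C)V, the unsyllabifiable consonants are /ʔ/, /m/, /h/ (no codas are permitted; onsets may contain at most 2 consonants).
Epenthesis after each stranded consonant: /ʔ/ → /ʔə/, /m/ → /mə/, /h/ → /hə/.

ðbumeʔəməhə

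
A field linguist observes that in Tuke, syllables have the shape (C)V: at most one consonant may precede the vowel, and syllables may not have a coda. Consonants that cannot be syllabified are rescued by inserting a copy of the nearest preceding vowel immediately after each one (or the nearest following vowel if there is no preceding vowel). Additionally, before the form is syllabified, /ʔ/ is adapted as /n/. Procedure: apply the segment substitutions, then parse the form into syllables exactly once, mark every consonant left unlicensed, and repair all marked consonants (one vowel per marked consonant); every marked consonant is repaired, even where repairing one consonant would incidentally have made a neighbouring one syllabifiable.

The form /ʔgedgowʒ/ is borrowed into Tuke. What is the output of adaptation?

negedegowoʒo

Substitution: /ʔ/ → /n/, giving /ngedgowʒ/.
Under (C)V, the unsyllabifiable consonants are /n/, /d/, /w/, /ʒ/ (no codas are permitted; onsets are limited to one consonant).
Epenthesis after each stranded consonant: /n/ → /ne/, /d/ → /de/, /w/ → /wo/, /ʒ/ → /ʒo/.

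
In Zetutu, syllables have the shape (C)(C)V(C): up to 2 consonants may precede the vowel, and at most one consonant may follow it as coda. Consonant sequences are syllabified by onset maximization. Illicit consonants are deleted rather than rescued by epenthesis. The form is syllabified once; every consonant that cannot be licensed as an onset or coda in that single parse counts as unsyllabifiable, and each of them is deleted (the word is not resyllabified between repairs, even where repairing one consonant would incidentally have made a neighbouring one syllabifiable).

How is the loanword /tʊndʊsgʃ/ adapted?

tʊndʊs

Syllabifying with onset maximization leaves /g/, /ʃ/ stranded (at most one coda consonant is licensed; onsets may contain at most 2 consonants).
Deleting the stranded consonants removes /g/, /ʃ/.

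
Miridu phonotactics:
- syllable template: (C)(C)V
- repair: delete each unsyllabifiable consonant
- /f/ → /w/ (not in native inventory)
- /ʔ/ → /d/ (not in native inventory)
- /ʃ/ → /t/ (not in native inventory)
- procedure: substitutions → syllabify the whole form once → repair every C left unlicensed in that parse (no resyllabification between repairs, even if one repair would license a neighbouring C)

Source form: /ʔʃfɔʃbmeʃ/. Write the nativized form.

Substitution: /ʔ/ → /d/, /ʃ/ → /t/, /f/ → /w/, giving /dtwɔtbmet/.
Syllabifying with onset maximization leaves /d/, /t/, /t/ stranded (no codas are permitted; onsets may contain at most 2 consonants).
Each unlicensed consonant is deleted: /d/, /t/, /t/.

twɔbme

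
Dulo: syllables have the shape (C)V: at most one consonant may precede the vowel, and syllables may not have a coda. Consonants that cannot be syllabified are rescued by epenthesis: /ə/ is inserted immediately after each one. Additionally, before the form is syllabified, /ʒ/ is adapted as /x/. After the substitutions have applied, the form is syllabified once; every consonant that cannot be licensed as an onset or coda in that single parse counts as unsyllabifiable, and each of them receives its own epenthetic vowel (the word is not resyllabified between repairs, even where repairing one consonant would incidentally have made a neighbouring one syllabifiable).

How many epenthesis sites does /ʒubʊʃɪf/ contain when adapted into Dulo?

1

After substitution the input is /xubʊʃɪf/.
The unsyllabifiable consonants are /f/; each receives one epenthetic vowel.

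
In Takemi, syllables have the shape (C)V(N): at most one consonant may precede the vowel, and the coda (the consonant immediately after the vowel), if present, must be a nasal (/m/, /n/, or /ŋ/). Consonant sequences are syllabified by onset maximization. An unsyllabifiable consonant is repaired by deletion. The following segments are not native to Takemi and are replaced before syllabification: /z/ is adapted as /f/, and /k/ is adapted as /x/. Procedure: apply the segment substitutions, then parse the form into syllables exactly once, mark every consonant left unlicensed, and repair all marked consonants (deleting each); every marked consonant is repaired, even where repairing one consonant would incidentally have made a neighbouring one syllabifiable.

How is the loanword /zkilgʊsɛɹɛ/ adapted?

xigʊsɛɹɛ

Substitution: /z/ → /f/, /k/ → /x/, giving /fxilgʊsɛɹɛ/.
The consonants /f/, /l/ cannot be parsed into a legal (C)V(N) syllable (only a nasal (/m/, /n/, or /ŋ/) is licensed in coda position; onsets are limited to one consonant).
Deleting the stranded consonants removes /f/, /l/.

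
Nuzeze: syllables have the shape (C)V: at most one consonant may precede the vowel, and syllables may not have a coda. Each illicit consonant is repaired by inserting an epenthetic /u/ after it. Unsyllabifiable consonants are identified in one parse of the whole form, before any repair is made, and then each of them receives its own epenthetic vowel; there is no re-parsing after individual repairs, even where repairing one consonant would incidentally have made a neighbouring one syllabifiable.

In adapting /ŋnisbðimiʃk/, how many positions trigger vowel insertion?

5

The unsyllabifiable consonants are /ŋ/, /s/, /b/, /ʃ/, /k/; each receives one epenthetic vowel.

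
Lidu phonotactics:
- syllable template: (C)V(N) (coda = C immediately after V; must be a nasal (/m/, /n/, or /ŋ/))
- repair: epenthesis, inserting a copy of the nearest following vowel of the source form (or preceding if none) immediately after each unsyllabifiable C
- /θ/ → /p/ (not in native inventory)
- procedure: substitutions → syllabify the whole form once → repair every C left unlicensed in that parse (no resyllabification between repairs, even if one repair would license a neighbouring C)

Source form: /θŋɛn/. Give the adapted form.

Substitution: /θ/ → /p/, giving /pŋɛn/.
Syllabifying with onset maximization leaves /p/ stranded (only a nasal (/m/, /n/, or /ŋ/) is licensed in coda position; onsets are limited to one consonant).
Inserting the epenthetic vowel yields /p/ → /pɛ/.

pɛŋɛn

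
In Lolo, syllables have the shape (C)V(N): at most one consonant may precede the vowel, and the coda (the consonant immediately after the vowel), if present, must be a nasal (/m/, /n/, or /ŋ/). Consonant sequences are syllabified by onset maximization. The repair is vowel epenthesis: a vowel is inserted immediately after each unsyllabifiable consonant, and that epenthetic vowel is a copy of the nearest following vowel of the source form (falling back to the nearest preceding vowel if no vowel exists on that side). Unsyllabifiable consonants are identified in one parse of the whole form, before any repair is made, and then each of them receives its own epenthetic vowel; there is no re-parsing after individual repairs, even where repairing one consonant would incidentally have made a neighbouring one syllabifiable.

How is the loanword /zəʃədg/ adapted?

Syllabifying with onset maximization leaves /d/, /g/ stranded (only a nasal (/m/, /n/, or /ŋ/) is licensed in coda position; onsets are limited to one consonant).
Inserting the epenthetic vowel yields /d/ → /də/, /g/ → /gə/.

zəʃədəgə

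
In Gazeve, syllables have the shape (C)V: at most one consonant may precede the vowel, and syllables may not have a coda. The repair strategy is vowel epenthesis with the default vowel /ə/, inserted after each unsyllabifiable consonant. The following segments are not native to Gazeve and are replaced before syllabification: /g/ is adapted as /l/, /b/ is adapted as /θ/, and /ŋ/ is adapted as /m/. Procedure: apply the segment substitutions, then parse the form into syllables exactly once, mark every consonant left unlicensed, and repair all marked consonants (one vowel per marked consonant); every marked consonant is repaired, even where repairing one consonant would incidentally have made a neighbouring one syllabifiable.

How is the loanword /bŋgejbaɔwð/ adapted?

Substitution: /b/ → /θ/, /ŋ/ → /m/, /g/ → /l/, giving /θmlejθaɔwð/.
The consonants /θ/, /m/, /j/, /w/, /ð/ cannot be parsed into a legal (C)V syllable (no codas are permitted; onsets are limited to one consonant).
Inserting the epenthetic vowel yields /θ/ → /θə/, /m/ → /mə/, /j/ → /jə/, /w/ → /wə/, /ð/ → /ðə/.

θəməlejəθaɔwəðə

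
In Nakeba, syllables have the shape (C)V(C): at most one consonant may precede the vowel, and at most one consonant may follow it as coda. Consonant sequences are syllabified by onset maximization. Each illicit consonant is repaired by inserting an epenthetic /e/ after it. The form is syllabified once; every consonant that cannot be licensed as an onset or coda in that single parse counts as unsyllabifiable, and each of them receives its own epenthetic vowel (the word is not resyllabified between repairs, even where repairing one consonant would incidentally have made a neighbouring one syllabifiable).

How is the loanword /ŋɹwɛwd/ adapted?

ŋeɹewɛwde

The consonants /ŋ/, /ɹ/, /d/ cannot be parsed into a legal (C)V(C) syllable (at most one coda consonant is licensed; onsets are limited to one consonant).
Inserting the epenthetic vowel yields /ŋ/ → /ŋe/, /ɹ/ → /ɹe/, /d/ → /de/.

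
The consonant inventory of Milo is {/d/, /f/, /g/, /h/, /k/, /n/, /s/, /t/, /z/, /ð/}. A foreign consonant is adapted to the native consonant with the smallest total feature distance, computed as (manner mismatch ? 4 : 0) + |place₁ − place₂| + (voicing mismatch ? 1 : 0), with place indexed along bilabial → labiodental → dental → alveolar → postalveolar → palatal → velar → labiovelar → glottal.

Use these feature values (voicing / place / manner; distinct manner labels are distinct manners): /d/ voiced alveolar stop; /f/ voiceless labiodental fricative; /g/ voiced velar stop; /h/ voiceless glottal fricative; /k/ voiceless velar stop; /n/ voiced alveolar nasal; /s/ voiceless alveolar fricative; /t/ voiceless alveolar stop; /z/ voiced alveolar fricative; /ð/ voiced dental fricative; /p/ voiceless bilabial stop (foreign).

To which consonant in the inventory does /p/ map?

/t/ is closest: same manner (stop), place distance 3 (bilabial→alveolar), same voicing; total 3. Next closest is /d/ at distance 4.

t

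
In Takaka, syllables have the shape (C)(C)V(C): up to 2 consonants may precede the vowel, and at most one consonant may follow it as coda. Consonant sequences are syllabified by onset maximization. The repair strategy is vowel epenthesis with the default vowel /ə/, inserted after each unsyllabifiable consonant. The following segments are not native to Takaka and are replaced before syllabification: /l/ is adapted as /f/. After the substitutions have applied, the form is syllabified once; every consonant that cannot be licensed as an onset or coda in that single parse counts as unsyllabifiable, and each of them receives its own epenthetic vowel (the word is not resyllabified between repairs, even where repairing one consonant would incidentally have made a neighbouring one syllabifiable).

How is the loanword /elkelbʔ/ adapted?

Substitution: /l/ → /f/, giving /efkefbʔ/.
The consonants /b/, /ʔ/ cannot be parsed into a legal (C)(C)V(C) syllable (at most one coda consonant is licensed; onsets may contain at most 2 consonants).
Inserting the epenthetic vowel yields /b/ → /bə/, /ʔ/ → /ʔə/.

efkefbəʔə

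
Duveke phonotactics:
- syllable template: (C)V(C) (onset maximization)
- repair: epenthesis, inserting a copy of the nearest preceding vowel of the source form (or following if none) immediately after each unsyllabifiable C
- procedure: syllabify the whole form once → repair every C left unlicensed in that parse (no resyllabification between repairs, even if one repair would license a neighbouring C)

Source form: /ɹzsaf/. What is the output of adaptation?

ɹazasaf

Under (C)V(C), the unsyllabifiable consonants are /ɹ/, /z/ (at most one coda consonant is licensed; onsets are limited to one consonant).
Inserting the epenthetic vowel yields /ɹ/ → /ɹa/, /z/ → /za/.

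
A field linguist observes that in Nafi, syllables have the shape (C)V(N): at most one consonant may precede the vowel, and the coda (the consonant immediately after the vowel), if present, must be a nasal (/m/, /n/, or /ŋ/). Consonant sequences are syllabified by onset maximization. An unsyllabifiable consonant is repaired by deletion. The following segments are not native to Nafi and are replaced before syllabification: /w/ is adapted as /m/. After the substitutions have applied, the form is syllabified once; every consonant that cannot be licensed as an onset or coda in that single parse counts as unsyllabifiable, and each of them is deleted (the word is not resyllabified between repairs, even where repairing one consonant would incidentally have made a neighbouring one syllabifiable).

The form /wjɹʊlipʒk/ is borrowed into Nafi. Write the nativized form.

ɹʊli

Substitution: /w/ → /m/, giving /mjɹʊlipʒk/.
The consonants /m/, /j/, /p/, /ʒ/, /k/ cannot be parsed into a legal (C)V(N) syllable (only a nasal (/m/, /n/, or /ŋ/) is licensed in coda position; onsets are limited to one consonant).
Each unlicensed consonant is deleted: /m/, /j/, /p/, /ʒ/, /k/.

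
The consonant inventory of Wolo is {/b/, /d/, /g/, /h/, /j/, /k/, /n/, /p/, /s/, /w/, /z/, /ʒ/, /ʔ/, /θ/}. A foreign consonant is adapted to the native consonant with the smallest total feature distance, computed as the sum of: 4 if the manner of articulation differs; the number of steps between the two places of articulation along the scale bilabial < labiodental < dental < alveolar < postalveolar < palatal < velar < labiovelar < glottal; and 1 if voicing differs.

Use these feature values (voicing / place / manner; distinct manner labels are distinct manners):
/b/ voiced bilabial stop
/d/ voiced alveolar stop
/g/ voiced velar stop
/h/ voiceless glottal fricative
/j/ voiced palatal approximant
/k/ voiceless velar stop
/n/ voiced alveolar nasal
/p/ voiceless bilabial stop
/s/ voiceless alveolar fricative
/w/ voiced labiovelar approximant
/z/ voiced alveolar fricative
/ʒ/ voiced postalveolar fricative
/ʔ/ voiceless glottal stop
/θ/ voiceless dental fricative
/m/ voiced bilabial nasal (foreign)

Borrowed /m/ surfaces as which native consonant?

/n/ is closest: same manner (nasal), place distance 3 (bilabial→alveolar), same voicing; total 3. Next closest is /b/ at distance 4.

n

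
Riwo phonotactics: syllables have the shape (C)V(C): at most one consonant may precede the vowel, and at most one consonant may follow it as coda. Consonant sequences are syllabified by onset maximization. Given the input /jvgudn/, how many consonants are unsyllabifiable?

3

Syllabifying with onset maximization leaves /j/, /v/, /n/ stranded (at most one coda consonant is licensed; onsets are limited to one consonant).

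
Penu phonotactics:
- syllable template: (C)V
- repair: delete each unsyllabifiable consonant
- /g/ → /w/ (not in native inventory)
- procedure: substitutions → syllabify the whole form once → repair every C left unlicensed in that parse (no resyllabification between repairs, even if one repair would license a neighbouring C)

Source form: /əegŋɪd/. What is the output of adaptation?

əeŋɪ

Substitution: /g/ → /w/, giving /əewŋɪd/.
Under (C)V, the unsyllabifiable consonants are /w/, /d/ (no codas are permitted; onsets are limited to one consonant).
Each unlicensed consonant is deleted: /w/, /d/.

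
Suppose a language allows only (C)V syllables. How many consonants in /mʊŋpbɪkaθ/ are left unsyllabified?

The consonants /ŋ/, /p/, /θ/ cannot be parsed into a legal (C)V syllable (no codas are permitted; onsets are limited to one consonant).

3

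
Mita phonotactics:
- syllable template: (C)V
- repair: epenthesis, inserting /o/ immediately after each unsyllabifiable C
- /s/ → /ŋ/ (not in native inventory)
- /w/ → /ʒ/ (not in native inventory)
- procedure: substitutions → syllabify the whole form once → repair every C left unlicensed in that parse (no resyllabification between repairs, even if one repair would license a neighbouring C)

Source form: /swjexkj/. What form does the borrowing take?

Substitution: /s/ → /ŋ/, /w/ → /ʒ/, giving /ŋʒjexkj/.
The consonants /ŋ/, /ʒ/, /x/, /k/, /j/ cannot be parsed into a legal (C)V syllable (no codas are permitted; onsets are limited to one consonant).
Epenthesis after each stranded consonant: /ŋ/ → /ŋo/, /ʒ/ → /ʒo/, /x/ → /xo/, /k/ → /ko/, /j/ → /jo/.

ŋoʒojexokojo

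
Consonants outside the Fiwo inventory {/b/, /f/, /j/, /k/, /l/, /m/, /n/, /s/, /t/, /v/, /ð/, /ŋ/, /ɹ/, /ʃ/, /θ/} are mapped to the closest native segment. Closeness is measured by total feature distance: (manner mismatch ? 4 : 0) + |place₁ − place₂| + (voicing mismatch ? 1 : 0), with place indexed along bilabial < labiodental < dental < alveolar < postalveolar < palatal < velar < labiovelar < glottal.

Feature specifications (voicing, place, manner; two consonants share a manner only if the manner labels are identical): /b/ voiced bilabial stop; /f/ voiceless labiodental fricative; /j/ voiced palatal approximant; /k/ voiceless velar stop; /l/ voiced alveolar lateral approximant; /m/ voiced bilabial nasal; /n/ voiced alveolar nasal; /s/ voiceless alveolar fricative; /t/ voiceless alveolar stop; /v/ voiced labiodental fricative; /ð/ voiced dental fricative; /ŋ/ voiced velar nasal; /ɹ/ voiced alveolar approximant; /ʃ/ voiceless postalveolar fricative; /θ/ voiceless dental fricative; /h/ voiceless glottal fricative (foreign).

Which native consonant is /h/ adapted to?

/ʃ/ is closest: same manner (fricative), place distance 4 (glottal→postalveolar), same voicing; total 4. Next closest is /s/ at distance 5.

ʃ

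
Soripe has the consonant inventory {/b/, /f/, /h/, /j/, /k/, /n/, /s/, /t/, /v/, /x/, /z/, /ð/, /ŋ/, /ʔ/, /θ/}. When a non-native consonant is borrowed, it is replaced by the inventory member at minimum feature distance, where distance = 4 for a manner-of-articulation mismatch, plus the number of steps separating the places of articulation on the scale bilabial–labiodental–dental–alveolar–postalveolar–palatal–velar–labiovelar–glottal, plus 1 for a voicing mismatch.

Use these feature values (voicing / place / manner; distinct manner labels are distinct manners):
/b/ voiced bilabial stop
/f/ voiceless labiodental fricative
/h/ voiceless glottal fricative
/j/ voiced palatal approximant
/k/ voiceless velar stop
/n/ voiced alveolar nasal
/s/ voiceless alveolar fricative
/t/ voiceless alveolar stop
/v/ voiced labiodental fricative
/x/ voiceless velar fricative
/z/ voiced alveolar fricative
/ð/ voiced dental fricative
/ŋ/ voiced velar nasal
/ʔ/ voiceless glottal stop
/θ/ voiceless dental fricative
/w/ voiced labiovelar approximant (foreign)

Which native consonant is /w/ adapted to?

j

/j/ is closest: same manner (approximant), place distance 2 (labiovelar→palatal), same voicing; total 2. Next closest is /ŋ/ at distance 5.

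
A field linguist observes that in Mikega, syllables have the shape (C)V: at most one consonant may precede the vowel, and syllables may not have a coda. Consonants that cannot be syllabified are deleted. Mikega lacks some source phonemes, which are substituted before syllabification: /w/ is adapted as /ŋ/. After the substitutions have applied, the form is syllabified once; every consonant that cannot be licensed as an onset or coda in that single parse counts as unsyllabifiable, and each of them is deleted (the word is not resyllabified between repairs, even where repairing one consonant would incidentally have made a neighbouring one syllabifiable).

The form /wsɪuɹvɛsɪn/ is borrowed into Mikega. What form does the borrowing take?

Substitution: /w/ → /ŋ/, giving /ŋsɪuɹvɛsɪn/.
Syllabifying with onset maximization leaves /ŋ/, /ɹ/, /n/ stranded (no codas are permitted; onsets are limited to one consonant).
Deletion applies to /ŋ/, /ɹ/, /n/.

sɪuvɛsɪ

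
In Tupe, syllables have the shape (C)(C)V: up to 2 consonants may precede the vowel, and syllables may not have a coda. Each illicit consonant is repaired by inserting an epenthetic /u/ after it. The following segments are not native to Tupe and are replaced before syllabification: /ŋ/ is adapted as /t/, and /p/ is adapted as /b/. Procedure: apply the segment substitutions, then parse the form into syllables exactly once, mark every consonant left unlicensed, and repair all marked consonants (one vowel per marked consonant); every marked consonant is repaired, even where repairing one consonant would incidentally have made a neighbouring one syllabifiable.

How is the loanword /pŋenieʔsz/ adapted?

btenieʔusuzu

Substitution: /p/ → /b/, /ŋ/ → /t/, giving /btenieʔsz/.
The consonants /ʔ/, /s/, /z/ cannot be parsed into a legal (C)(C)V syllable (no codas are permitted; onsets may contain at most 2 consonants).
Inserting the epenthetic vowel yields /ʔ/ → /ʔu/, /s/ → /su/, /z/ → /zu/.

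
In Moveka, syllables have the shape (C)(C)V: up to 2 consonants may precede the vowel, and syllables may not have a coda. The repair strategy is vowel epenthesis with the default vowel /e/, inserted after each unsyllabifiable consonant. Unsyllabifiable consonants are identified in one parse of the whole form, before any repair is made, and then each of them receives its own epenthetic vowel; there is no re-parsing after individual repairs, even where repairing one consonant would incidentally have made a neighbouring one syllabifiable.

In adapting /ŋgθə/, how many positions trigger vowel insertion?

1

The unsyllabifiable consonants are /ŋ/; each receives one epenthetic vowel.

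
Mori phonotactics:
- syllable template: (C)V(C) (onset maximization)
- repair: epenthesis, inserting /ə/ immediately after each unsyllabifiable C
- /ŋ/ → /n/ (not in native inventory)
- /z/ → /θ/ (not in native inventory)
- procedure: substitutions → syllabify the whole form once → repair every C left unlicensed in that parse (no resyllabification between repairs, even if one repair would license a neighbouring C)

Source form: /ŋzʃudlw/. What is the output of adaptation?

Substitution: /ŋ/ → /n/, /z/ → /θ/, giving /nθʃudlw/.
Syllabifying with onset maximization leaves /n/, /θ/, /l/, /w/ stranded (at most one coda consonant is licensed; onsets are limited to one consonant).
Each unlicensed consonant becomes the onset of a new syllable: /n/ → /nə/, /θ/ → /θə/, /l/ → /lə/, /w/ → /wə/.

nəθəʃudləwə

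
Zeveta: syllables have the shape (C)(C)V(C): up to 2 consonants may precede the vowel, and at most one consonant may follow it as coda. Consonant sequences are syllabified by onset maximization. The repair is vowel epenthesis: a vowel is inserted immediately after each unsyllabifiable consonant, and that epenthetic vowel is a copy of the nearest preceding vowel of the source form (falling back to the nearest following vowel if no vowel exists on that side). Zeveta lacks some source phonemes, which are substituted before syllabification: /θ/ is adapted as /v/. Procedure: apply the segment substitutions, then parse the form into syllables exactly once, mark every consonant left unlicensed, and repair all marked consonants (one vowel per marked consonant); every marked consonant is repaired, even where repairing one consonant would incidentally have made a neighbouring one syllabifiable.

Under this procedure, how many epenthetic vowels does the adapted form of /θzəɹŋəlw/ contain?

After substitution the input is /vzəɹŋəlw/.
The unsyllabifiable consonants are /w/; each receives one epenthetic vowel.

1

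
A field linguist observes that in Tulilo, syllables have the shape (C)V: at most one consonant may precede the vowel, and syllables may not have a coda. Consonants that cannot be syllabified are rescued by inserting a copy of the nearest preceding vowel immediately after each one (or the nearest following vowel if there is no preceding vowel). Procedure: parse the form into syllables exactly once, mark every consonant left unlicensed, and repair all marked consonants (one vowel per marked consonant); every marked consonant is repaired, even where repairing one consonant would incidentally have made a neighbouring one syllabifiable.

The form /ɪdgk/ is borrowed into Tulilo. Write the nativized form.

Under (C)V, the unsyllabifiable consonants are /d/, /g/, /k/ (no codas are permitted; onsets are limited to one consonant).
Epenthesis after each stranded consonant: /d/ → /dɪ/, /g/ → /gɪ/, /k/ → /kɪ/.

ɪdɪgɪkɪ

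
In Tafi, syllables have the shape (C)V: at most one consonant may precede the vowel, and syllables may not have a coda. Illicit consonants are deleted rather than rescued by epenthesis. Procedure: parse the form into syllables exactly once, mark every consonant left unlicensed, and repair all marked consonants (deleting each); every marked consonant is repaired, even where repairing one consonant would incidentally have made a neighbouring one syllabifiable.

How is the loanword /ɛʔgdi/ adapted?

ɛdi

Syllabifying with onset maximization leaves /ʔ/, /g/ stranded (no codas are permitted; onsets are limited to one consonant).
Deletion applies to /ʔ/, /g/.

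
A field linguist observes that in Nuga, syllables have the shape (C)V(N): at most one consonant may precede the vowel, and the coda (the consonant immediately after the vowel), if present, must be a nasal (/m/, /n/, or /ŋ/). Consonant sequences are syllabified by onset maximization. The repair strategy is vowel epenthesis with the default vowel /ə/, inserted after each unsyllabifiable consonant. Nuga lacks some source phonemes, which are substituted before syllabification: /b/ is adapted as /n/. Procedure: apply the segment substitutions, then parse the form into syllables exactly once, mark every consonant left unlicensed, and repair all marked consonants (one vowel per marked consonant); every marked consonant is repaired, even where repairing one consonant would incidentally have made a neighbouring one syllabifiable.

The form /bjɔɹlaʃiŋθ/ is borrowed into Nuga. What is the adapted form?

nəjɔɹəlaʃiŋθə

Substitution: /b/ → /n/, giving /njɔɹlaʃiŋθ/.
Syllabifying with onset maximization leaves /n/, /ɹ/, /θ/ stranded (only a nasal (/m/, /n/, or /ŋ/) is licensed in coda position; onsets are limited to one consonant).
Each unlicensed consonant becomes the onset of a new syllable: /n/ → /nə/, /ɹ/ → /ɹə/, /θ/ → /θə/.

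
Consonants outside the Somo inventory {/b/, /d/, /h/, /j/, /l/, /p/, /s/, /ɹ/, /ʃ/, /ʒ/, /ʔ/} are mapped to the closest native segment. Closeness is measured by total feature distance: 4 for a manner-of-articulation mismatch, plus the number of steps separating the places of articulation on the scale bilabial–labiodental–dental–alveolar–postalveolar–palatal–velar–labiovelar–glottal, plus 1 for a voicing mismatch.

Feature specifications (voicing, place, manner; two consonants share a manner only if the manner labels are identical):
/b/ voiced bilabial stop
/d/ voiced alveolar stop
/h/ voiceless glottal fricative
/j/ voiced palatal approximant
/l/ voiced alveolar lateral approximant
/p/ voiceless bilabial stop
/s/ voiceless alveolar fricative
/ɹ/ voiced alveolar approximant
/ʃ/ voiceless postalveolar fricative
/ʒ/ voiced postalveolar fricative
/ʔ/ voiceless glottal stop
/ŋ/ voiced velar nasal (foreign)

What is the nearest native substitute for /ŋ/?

/j/ is closest: manner differs (nasal→approximant, +4), place distance 1 (velar→palatal), same voicing; total 5. Next closest is /ʒ/ at distance 6.

j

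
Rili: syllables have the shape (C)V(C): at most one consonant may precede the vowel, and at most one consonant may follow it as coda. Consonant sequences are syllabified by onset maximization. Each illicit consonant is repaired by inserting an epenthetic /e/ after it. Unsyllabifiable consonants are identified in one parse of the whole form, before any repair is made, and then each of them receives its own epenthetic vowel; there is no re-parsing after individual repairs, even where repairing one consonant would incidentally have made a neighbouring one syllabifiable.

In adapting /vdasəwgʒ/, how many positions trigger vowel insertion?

3

The unsyllabifiable consonants are /v/, /g/, /ʒ/; each receives one epenthetic vowel.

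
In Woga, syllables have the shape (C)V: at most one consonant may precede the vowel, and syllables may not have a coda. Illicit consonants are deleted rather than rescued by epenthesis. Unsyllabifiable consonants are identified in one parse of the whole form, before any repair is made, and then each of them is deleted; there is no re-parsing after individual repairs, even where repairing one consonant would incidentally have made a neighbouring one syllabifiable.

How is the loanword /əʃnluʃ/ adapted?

Syllabifying with onset maximization leaves /ʃ/, /n/, /ʃ/ stranded (no codas are permitted; onsets are limited to one consonant).
Deletion applies to /ʃ/, /n/, /ʃ/.

əlu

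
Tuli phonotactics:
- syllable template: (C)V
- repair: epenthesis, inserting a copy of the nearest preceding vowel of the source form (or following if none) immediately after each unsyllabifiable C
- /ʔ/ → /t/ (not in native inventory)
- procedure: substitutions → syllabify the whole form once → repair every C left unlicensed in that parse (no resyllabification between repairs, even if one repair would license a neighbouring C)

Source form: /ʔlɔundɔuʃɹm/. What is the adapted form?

tɔlɔunudɔuʃuɹumu

Substitution: /ʔ/ → /t/, giving /tlɔundɔuʃɹm/.
The consonants /t/, /n/, /ʃ/, /ɹ/, /m/ cannot be parsed into a legal (C)V syllable (no codas are permitted; onsets are limited to one consonant).
Epenthesis after each stranded consonant: /t/ → /tɔ/, /n/ → /nu/, /ʃ/ → /ʃu/, /ɹ/ → /ɹu/, /m/ → /mu/.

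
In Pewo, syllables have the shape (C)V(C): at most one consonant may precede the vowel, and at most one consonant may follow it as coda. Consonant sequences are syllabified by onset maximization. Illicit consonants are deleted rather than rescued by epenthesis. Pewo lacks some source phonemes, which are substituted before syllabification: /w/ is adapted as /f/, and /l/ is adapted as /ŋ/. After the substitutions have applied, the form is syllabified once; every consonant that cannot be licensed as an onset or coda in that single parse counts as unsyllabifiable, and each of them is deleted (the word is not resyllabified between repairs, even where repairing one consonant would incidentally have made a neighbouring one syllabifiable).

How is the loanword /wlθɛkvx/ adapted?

Substitution: /w/ → /f/, /l/ → /ŋ/, giving /fŋθɛkvx/.
Under (C)V(C), the unsyllabifiable consonants are /f/, /ŋ/, /v/, /x/ (at most one coda consonant is licensed; onsets are limited to one consonant).
Deleting the stranded consonants removes /f/, /ŋ/, /v/, /x/.

θɛk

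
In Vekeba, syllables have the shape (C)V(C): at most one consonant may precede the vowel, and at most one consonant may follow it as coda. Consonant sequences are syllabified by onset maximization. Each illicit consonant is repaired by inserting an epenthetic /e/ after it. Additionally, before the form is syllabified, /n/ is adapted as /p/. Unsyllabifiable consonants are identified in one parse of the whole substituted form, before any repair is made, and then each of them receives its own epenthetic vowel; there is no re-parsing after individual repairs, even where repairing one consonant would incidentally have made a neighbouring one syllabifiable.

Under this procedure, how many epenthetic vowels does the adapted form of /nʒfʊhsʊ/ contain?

2

After substitution the input is /pʒfʊhsʊ/.
The unsyllabifiable consonants are /p/, /ʒ/; each receives one epenthetic vowel.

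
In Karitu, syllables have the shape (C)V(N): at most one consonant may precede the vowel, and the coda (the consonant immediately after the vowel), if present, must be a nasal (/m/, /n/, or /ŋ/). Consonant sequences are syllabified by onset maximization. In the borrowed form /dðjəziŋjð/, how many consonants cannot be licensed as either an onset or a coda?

4

Under (C)V(N), the unsyllabifiable consonants are /d/, /ð/, /j/, /ð/ (only a nasal (/m/, /n/, or /ŋ/) is licensed in coda position; onsets are limited to one consonant).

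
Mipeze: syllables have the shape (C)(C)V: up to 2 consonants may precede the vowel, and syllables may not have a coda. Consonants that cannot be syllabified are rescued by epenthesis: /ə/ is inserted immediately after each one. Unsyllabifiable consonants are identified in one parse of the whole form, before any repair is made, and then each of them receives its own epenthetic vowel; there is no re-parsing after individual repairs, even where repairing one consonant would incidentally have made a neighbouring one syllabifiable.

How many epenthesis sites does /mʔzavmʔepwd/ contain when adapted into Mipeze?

The unsyllabifiable consonants are /m/, /v/, /p/, /w/, /d/; each receives one epenthetic vowel.

5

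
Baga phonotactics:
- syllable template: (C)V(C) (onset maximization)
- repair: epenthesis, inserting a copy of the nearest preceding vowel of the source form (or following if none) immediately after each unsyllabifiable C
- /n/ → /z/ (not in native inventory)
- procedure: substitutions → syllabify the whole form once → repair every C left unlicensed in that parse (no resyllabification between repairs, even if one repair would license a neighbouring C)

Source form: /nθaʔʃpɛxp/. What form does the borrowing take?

zaθaʔʃapɛxpɛ

Substitution: /n/ → /z/, giving /zθaʔʃpɛxp/.
Syllabifying with onset maximization leaves /z/, /ʃ/, /p/ stranded (at most one coda consonant is licensed; onsets are limited to one consonant).
Each unlicensed consonant becomes the onset of a new syllable: /z/ → /za/, /ʃ/ → /ʃa/, /p/ → /pɛ/.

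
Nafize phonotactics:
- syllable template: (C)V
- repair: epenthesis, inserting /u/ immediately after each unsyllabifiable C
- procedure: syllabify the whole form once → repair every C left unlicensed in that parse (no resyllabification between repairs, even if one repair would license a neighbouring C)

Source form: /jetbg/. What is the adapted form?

jetubugu

Under (C)V, the unsyllabifiable consonants are /t/, /b/, /g/ (no codas are permitted; onsets are limited to one consonant).
Each unlicensed consonant becomes the onset of a new syllable: /t/ → /tu/, /b/ → /bu/, /g/ → /gu/.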